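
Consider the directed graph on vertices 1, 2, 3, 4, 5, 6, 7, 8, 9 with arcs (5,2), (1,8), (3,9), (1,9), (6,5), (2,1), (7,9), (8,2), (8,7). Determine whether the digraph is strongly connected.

There is no directed path from 7 to 8, so the graph is not strongly connected.

No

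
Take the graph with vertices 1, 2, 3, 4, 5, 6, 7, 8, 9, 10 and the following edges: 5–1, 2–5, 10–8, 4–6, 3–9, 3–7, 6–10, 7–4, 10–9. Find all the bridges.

1-5, 10-8, 2-5

The edges on the cycle 3-7-4-6-10-9-3 are not bridges since each lies on that cycle.
But removing 5–1 disconnects 5 from 1; removing 10–8 disconnects 10 from 8; removing 5–2 disconnects 5 from 2 — these are bridges.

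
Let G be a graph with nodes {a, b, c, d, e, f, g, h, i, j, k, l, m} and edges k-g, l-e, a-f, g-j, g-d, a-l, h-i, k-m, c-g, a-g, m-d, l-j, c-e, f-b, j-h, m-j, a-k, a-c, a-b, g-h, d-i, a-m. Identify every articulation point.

a

Removing a increases the component count from 1 to 2, so a is a cut vertex.
By contrast removing j leaves 1 component; it is not a cut vertex. No other vertex is a cut vertex either.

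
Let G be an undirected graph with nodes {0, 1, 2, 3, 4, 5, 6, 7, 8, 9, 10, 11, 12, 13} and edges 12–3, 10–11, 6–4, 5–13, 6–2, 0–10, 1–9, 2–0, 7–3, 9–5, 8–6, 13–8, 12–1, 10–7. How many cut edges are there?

The edges on the cycle 12-1-9-5-13-8-6-2-0-10-7-3-12 are not bridges since each lies on that cycle.
But removing 4–6 disconnects 4 from 6; removing 10–11 disconnects 10 from 11 — these are bridges.
That makes 2 bridges.

2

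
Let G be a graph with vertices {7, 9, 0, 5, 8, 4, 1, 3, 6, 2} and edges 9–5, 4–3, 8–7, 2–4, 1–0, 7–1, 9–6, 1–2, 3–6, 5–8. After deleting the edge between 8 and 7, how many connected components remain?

1

8 and 7 are still connected via 8-5-9-6-3-4-2-1-7, so the component count stays at 1.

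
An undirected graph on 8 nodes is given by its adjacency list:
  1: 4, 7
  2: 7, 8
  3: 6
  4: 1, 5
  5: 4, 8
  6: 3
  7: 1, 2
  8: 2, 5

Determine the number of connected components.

Starting from 3 we can reach 3, 6. That is one component of size 2.
Starting from 1 we can reach 1, 2, 4, 5, 7, 8. That is one component of size 6.
Total: 2 components.

2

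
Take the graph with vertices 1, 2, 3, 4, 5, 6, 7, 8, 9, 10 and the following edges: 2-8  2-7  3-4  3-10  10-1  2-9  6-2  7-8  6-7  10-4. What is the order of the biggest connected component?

5

5 is isolated — a component by itself.
Starting from 1 we can reach 1, 3, 4, 10. That is one component of size 4.
Starting from 2 we can reach 2, 6, 7, 8, 9. That is one component of size 5.
The largest has 5 vertices.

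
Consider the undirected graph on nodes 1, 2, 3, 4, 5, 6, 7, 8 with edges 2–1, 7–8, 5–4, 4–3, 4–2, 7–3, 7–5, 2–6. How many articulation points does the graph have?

3

Removing 2 increases the component count from 1 to 3, so 2 is a cut vertex.
Removing 4 increases the component count from 1 to 2, so 4 is a cut vertex.
Removing 7 increases the component count from 1 to 2, so 7 is a cut vertex.
By contrast removing 3 leaves 1 component; it is not a cut vertex. No other vertex is a cut vertex either.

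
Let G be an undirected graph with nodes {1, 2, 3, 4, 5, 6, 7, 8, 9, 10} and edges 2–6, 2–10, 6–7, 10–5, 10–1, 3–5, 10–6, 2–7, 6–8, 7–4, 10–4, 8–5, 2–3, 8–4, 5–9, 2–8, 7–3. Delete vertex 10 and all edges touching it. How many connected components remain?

With 10 gone, the remaining components are: {1}; {2, 3, 4, 5, 6, 7, 8, 9}.
That is 2 components.

2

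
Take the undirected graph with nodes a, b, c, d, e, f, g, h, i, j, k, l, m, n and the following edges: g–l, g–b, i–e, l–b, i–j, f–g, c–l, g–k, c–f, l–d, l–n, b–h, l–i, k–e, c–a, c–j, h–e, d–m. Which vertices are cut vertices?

Removing c increases the component count from 1 to 2, so c is a cut vertex.
Removing d increases the component count from 1 to 2, so d is a cut vertex.
Removing l increases the component count from 1 to 3, so l is a cut vertex.
By contrast removing f leaves 1 component; it is not a cut vertex. No other vertex is a cut vertex either.

c, d, l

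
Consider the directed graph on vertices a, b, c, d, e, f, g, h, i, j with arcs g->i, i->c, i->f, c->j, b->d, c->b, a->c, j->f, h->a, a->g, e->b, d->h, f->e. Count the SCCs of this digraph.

{a, b, c, d, e, f, g, h, i, j} are all mutually reachable — one SCC of size 10.
That gives 1 strongly connected component.

1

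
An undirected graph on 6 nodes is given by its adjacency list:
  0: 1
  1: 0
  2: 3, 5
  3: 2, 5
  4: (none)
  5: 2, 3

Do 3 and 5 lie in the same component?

Yes

From 3 we can reach 2, 3, 5, which includes 5.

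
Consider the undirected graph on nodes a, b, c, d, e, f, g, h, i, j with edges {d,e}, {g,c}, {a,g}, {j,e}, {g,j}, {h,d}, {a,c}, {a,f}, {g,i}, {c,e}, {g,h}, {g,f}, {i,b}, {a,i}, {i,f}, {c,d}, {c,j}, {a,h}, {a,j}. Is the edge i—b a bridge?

Yes

Removing i—b leaves no path between i and b: the component count goes from 1 to 2. So it is a bridge.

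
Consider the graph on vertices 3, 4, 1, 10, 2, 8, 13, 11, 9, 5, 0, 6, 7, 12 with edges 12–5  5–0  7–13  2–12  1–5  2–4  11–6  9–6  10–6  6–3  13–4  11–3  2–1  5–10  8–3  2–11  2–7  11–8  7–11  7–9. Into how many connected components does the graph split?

1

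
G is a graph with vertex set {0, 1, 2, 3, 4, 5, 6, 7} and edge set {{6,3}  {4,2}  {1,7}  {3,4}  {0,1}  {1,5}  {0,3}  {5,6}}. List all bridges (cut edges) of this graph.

1-7, 2-4, 3-4

The edges on the cycle 0-1-5-6-3-0 are not bridges since each lies on that cycle.
But removing 4—2 disconnects 4 from 2; removing 1—7 disconnects 1 from 7; removing 3—4 disconnects 3 from 4 — these are bridges.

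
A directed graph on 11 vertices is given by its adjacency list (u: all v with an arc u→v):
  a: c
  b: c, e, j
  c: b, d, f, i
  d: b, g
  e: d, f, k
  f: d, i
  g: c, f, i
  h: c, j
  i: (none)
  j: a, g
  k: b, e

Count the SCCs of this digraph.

{a, b, c, d, e, f, g, j, k} are all mutually reachable — one SCC of size 9.
{h} is an SCC by itself.
{i} is an SCC by itself.
That gives 3 strongly connected components.

3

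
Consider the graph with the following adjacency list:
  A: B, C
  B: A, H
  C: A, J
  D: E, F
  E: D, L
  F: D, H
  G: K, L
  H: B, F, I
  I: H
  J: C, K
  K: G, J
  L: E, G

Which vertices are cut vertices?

Removing H increases the component count from 1 to 2, so H is a cut vertex.
By contrast removing D leaves 1 component; it is not a cut vertex. No other vertex is a cut vertex either.

H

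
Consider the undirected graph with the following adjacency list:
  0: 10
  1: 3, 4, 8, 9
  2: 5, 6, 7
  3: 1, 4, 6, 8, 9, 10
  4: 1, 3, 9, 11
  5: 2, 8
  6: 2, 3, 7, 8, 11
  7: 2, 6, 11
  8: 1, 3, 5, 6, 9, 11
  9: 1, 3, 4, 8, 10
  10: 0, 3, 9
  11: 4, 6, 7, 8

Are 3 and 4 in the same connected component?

From 3 we can reach 0, 1, 2, 3, 4, 5, 6, 7, 8, 9, 10, 11, which includes 4.

Yes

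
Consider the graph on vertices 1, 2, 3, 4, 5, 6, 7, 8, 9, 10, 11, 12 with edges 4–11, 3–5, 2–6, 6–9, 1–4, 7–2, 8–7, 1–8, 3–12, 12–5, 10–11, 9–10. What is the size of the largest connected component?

Starting from 3 we can reach 3, 5, 12. That is one component of size 3.
Starting from 1 we can reach 1, 2, 4, 6, 7, 8, 9, 10, 11. That is one component of size 9.
The largest has 9 vertices.

9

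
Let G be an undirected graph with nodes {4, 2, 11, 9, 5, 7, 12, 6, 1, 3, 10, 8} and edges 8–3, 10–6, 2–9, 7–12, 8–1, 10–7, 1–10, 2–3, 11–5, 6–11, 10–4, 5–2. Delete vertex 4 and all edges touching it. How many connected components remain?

1

With 4 gone, the remaining components are: {1, 2, 3, 5, 6, 7, 8, 9, 10, 11, 12}.
That is 1 component.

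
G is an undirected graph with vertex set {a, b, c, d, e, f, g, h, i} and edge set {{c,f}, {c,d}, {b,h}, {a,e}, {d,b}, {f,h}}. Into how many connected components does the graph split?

4

i is isolated — a component by itself.
g is isolated — a component by itself.
Starting from a we can reach a, e. That is one component of size 2.
Starting from b we can reach b, c, d, f, h. That is one component of size 5.
Total: 4 components.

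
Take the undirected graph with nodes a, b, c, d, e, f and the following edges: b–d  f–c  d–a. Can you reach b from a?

From a we can reach a, b, d, which includes b.

Yes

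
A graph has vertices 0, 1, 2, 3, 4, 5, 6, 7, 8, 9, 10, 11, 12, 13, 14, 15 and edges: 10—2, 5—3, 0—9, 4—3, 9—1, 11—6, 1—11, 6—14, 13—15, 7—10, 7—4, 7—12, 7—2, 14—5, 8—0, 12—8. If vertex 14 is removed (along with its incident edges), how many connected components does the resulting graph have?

2

With 14 gone, the remaining components are: {13, 15}; {0, 1, 2, 3, 4, 5, 6, 7, 8, 9, 10, 11, 12}.
That is 2 components.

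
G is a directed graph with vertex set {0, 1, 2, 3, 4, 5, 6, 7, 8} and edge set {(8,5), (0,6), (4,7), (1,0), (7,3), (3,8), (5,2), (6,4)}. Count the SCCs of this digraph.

9

{2} is an SCC by itself.
{0} is an SCC by itself.
{6} is an SCC by itself.
{3} is an SCC by itself.
{4} is an SCC by itself.
(and 4 more singleton SCCs)
That gives 9 strongly connected components.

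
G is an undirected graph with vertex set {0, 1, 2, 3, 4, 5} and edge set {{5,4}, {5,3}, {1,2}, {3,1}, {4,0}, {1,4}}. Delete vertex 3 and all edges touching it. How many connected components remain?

With 3 gone, the remaining components are: {0, 1, 2, 4, 5}.
That is 1 component.

1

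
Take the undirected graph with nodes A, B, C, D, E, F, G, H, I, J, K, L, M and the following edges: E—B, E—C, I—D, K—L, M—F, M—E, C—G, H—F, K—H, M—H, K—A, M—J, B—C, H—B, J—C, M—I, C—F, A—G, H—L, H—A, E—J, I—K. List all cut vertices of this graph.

I

Removing I increases the component count from 1 to 2, so I is a cut vertex.
By contrast removing G leaves 1 component; it is not a cut vertex. No other vertex is a cut vertex either.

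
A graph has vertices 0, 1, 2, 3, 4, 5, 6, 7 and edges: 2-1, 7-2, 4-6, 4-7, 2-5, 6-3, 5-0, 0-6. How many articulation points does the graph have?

Removing 2 increases the component count from 1 to 2, so 2 is a cut vertex.
Removing 6 increases the component count from 1 to 2, so 6 is a cut vertex.
By contrast removing 0 leaves 1 component; it is not a cut vertex. No other vertex is a cut vertex either.

2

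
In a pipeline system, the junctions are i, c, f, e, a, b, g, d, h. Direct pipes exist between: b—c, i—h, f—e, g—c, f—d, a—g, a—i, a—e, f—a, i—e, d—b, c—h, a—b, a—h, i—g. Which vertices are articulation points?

Removing f, for instance, still leaves 1 component. No single vertex removal increases the component count — the graph has no articulation points.

none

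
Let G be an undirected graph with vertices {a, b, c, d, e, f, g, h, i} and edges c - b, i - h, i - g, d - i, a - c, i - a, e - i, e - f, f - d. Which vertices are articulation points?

a, c, i

Removing a increases the component count from 1 to 2, so a is a cut vertex.
Removing c increases the component count from 1 to 2, so c is a cut vertex.
Removing i increases the component count from 1 to 4, so i is a cut vertex.
By contrast removing e leaves 1 component; it is not a cut vertex. No other vertex is a cut vertex either.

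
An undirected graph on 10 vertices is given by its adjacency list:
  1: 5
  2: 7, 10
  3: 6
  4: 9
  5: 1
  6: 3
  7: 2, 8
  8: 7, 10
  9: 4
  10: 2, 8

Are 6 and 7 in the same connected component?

The component containing 6 is {3, 6}, and 7 is not in it.

No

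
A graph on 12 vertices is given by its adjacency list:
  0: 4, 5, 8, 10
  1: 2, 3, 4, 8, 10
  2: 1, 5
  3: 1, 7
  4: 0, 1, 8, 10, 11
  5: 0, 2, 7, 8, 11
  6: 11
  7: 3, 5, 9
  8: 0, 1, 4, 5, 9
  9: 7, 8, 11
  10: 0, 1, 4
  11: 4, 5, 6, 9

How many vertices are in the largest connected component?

12

Starting from 0 we can reach 0, 1, 2, 3, 4, 5, 6, 7, 8, 9, 10, 11. That is one component of size 12.
The largest has 12 vertices.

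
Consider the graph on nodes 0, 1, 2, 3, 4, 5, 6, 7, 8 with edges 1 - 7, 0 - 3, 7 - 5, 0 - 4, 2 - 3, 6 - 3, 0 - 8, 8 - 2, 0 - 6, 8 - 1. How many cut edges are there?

4

The edges on the cycle 0-8-2-3-6-0 are not bridges since each lies on that cycle.
But removing 7 - 1 disconnects 7 from 1; removing 0 - 4 disconnects 0 from 4; removing 8 - 1 disconnects 8 from 1; removing 7 - 5 disconnects 7 from 5 — these are bridges.
That makes 4 bridges.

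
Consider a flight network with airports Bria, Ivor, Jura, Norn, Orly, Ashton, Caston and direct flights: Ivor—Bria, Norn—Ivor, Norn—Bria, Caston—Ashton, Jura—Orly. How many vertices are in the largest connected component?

Starting from Jura we can reach Jura, Orly. That is one component of size 2.
Starting from Ashton we can reach Ashton, Caston. That is one component of size 2.
Starting from Bria we can reach Bria, Ivor, Norn. That is one component of size 3.
The largest has 3 vertices.

3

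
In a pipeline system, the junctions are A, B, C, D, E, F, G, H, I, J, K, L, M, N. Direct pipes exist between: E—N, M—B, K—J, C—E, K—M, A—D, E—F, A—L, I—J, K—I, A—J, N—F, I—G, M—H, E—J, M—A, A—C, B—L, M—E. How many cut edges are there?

The edges on the cycle E-N-F-E are not bridges since each lies on that cycle.
But removing D—A disconnects D from A; removing I—G disconnects I from G; removing M—H disconnects M from H — these are bridges.
That makes 3 bridges.

3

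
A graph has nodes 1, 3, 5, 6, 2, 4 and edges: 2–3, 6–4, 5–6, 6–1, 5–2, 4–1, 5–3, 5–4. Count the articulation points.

1

Removing 5 increases the component count from 1 to 2, so 5 is a cut vertex.
By contrast removing 6 leaves 1 component; it is not a cut vertex. No other vertex is a cut vertex either.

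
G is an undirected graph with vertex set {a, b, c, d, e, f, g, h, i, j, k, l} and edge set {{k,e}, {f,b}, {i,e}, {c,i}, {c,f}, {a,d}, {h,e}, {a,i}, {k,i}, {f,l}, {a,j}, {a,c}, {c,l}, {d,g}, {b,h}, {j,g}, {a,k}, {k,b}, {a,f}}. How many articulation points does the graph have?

1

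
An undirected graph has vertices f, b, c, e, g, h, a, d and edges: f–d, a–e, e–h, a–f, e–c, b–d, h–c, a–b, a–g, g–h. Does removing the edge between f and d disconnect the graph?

No

After removing f–d, the path f-a-b-d still connects them, so the edge is not a bridge.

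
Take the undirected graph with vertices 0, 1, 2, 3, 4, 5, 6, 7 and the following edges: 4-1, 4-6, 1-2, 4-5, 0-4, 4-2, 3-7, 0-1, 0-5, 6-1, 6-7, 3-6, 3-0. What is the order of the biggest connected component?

8

Starting from 0 we can reach 0, 1, 2, 3, 4, 5, 6, 7. That is one component of size 8.
The largest has 8 vertices.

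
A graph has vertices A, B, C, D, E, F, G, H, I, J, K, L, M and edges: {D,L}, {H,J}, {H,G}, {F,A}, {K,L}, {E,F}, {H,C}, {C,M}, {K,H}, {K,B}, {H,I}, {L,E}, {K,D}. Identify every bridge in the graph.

A-F, B-K, C-H, C-M, E-F, E-L, G-H, H-I, H-J, H-K

The edges on the cycle K-D-L-K are not bridges since each lies on that cycle.
But removing H—I disconnects H from I; removing F—A disconnects F from A; removing L—E disconnects L from E; removing K—H disconnects K from H — these are bridges.
In total 10 edges are bridges.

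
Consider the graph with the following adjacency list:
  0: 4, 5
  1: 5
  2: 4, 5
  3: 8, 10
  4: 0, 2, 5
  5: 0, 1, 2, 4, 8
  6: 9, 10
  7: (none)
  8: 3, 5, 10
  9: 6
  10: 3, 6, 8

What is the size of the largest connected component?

10

7 is isolated — a component by itself.
Starting from 0 we can reach 0, 1, 2, 3, 4, 5, 6, 8, 9, 10. That is one component of size 10.
The largest has 10 vertices.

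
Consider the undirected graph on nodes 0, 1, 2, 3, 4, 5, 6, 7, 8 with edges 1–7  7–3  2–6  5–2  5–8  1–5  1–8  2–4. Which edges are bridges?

1-7, 2-4, 2-5, 2-6, 3-7

The edges on the cycle 1-5-8-1 are not bridges since each lies on that cycle.
But removing 2–6 disconnects 2 from 6; removing 1–7 disconnects 1 from 7; removing 7–3 disconnects 7 from 3; removing 2–4 disconnects 2 from 4 — these are bridges.
In total 5 edges are bridges.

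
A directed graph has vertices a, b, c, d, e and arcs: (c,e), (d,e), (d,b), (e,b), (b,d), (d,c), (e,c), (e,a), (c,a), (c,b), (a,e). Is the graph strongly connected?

From e we can reach every vertex (a, b, c, d, e), and every vertex can reach e (a, b, c, d, e). So the whole graph is one strongly connected component.

Yes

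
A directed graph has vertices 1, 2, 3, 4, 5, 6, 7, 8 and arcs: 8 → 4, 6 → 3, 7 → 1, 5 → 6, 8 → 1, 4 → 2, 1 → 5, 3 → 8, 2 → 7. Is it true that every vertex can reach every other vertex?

Yes

From 3 we can reach every vertex (1, 2, 3, 4, 5, 6, 7, 8), and every vertex can reach 3 (1, 2, 3, 4, 5, 6, 7, 8). So the whole graph is one strongly connected component.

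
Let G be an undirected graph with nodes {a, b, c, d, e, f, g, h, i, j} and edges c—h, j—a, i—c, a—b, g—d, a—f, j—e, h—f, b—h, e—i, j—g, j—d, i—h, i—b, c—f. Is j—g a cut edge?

No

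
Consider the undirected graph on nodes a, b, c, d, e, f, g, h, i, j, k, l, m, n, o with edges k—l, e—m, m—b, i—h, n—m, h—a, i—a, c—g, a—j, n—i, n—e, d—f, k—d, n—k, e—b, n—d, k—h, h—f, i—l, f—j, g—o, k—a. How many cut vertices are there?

2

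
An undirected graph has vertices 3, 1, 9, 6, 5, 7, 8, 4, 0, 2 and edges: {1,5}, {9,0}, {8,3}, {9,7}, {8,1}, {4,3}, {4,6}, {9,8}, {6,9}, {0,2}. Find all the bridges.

0-2, 0-9, 1-5, 1-8, 7-9

The edges on the cycle 4-6-9-8-3-4 are not bridges since each lies on that cycle.
But removing 7–9 disconnects 7 from 9; removing 1–5 disconnects 1 from 5; removing 8–1 disconnects 8 from 1; removing 9–0 disconnects 9 from 0 — these are bridges.
In total 5 edges are bridges.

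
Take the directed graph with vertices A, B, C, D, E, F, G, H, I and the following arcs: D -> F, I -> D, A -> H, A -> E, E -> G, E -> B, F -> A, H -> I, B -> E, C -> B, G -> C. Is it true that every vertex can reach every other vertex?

No

There is no directed path from G to A, so the graph is not strongly connected.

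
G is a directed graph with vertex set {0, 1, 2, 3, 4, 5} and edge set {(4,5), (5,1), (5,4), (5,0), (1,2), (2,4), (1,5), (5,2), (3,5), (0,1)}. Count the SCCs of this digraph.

2

{0, 1, 2, 4, 5} are all mutually reachable — one SCC of size 5.
{3} is an SCC by itself.
That gives 2 strongly connected components.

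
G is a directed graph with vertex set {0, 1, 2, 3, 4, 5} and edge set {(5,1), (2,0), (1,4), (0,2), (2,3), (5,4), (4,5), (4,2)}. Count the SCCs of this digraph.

{1, 4, 5} are all mutually reachable — one SCC of size 3.
{0, 2} are all mutually reachable — one SCC of size 2.
{3} is an SCC by itself.
That gives 3 strongly connected components.

3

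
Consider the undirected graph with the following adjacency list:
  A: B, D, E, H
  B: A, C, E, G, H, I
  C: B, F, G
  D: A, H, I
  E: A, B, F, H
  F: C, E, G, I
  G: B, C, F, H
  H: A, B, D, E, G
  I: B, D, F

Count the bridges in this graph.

0

The edges on the cycle B-G-F-E-H-B are not bridges since each lies on that cycle.
Every edge lies on some cycle, so there are no bridges.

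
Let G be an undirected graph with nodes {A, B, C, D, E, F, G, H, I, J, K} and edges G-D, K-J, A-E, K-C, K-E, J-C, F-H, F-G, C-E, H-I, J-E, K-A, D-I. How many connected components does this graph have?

B is isolated — a component by itself.
Starting from D we can reach D, F, G, H, I. That is one component of size 5.
Starting from A we can reach A, C, E, J, K. That is one component of size 5.
Total: 3 components.

3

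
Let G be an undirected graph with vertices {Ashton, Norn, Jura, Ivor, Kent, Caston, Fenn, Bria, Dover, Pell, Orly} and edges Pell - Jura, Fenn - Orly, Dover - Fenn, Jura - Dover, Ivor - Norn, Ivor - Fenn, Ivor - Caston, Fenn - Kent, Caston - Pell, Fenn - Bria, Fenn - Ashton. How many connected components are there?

Starting from Bria we can reach Bria, Fenn, Ivor, Jura, Kent, Norn, Orly, Pell, Dover, Ashton, Caston. That is one component of size 11.
Total: 1 component.

1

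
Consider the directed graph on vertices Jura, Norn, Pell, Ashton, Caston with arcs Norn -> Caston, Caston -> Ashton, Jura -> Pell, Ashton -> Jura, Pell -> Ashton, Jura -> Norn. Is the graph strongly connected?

From Caston we can reach every vertex (Jura, Norn, Pell, Ashton, Caston), and every vertex can reach Caston (Jura, Norn, Pell, Ashton, Caston). So the whole graph is one strongly connected component.

Yes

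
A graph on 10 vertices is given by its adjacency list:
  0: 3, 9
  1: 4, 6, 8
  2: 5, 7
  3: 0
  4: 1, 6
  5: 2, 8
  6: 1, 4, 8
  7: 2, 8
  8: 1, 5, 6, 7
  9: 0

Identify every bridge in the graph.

The edges on the cycle 8-5-2-7-8 are not bridges since each lies on that cycle.
But removing 0-3 disconnects 0 from 3; removing 0-9 disconnects 0 from 9 — these are bridges.

0-3, 0-9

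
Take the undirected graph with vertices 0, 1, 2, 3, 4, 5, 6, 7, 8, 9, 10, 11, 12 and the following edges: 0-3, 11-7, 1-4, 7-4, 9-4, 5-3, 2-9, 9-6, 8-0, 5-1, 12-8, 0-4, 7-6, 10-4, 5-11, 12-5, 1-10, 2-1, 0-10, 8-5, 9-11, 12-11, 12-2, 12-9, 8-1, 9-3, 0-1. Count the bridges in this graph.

0

The edges on the cycle 12-2-1-5-12 are not bridges since each lies on that cycle.
Every edge lies on some cycle, so there are no bridges.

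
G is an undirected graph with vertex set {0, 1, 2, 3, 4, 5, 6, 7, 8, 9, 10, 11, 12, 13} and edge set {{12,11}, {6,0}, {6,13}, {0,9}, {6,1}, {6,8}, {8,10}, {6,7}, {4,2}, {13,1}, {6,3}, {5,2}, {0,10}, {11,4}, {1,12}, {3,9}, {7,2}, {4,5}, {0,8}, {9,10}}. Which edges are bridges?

none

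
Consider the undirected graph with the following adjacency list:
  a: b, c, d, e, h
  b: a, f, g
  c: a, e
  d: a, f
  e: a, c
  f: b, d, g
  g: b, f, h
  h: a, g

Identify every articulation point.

a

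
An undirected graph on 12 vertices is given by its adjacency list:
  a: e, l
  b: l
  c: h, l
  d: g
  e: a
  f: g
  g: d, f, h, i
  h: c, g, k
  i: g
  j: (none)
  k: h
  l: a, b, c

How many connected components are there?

2

j is isolated — a component by itself.
Starting from a we can reach a, b, c, d, e, f, g, h, i, k, l. That is one component of size 11.
Total: 2 components.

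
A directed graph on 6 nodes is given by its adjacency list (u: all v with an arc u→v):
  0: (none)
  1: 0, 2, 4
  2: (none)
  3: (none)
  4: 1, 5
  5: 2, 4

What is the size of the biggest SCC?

{1, 4, 5} are all mutually reachable — one SCC of size 3.
{2} is an SCC by itself.
{3} is an SCC by itself.
{0} is an SCC by itself.
The largest has 3 vertices.

3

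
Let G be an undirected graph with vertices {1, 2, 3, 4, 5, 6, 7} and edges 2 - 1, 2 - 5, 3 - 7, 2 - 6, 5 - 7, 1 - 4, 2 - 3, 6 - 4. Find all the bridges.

The edges on the cycle 2-3-7-5-2 are not bridges since each lies on that cycle.
Every edge lies on some cycle, so there are no bridges.

none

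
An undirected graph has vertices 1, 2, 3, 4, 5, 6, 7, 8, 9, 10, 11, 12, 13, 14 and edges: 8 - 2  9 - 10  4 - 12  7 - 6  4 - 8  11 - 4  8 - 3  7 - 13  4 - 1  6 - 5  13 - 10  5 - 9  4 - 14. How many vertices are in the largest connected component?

Starting from 5 we can reach 5, 6, 7, 9, 10, 13. That is one component of size 6.
Starting from 1 we can reach 1, 2, 3, 4, 8, 11, 12, 14. That is one component of size 8.
The largest has 8 vertices.

8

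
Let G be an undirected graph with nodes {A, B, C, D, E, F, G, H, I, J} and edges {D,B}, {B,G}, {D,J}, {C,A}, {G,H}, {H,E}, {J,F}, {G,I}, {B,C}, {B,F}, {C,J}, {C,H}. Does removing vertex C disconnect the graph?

Deleting C raises the number of components from 1 to 2, so C is a cut vertex.

Yes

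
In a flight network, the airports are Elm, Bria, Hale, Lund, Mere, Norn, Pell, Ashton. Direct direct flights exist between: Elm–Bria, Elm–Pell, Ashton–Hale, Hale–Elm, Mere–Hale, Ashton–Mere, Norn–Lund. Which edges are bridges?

Bria-Elm, Elm-Hale, Elm-Pell, Lund-Norn

The edges on the cycle Ashton-Mere-Hale-Ashton are not bridges since each lies on that cycle.
But removing Elm–Pell disconnects Elm from Pell; removing Norn–Lund disconnects Norn from Lund; removing Hale–Elm disconnects Hale from Elm; removing Elm–Bria disconnects Elm from Bria — these are bridges.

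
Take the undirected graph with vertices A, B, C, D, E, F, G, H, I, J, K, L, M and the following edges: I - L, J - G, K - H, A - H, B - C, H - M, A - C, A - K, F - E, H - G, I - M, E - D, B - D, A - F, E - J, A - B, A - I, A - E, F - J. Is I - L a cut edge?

Yes

Removing I - L leaves no path between I and L: the component count goes from 1 to 2. So it is a bridge.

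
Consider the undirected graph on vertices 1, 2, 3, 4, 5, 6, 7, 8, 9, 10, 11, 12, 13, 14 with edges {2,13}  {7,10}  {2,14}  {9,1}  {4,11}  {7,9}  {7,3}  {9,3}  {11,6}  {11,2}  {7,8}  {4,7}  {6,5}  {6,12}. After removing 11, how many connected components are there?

With 11 gone, the remaining components are: {2, 13, 14}; {5, 6, 12}; {1, 3, 4, 7, 8, 9, 10}.
That is 3 components.

3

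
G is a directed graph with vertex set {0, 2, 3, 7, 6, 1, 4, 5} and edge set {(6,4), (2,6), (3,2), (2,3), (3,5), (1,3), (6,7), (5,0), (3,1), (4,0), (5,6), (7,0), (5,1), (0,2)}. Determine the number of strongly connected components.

1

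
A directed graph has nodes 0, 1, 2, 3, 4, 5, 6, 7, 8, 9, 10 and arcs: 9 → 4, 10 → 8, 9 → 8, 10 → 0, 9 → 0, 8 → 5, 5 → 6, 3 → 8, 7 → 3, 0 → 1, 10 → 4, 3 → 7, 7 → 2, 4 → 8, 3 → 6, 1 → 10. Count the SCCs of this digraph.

8

{0, 1, 10} are all mutually reachable — one SCC of size 3.
{3, 7} are all mutually reachable — one SCC of size 2.
{4} is an SCC by itself.
{5} is an SCC by itself.
{9} is an SCC by itself.
(and 3 more singleton SCCs)
That gives 8 strongly connected components.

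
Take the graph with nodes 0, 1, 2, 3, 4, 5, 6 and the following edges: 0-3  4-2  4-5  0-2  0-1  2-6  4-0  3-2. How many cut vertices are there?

3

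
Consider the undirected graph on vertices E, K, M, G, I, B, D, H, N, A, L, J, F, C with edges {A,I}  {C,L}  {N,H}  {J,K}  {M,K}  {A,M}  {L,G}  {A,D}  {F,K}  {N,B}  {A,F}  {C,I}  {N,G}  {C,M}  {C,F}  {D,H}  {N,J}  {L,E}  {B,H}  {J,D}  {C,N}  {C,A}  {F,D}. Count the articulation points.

1

Removing L increases the component count from 1 to 2, so L is a cut vertex.
By contrast removing G leaves 1 component; it is not a cut vertex. No other vertex is a cut vertex either.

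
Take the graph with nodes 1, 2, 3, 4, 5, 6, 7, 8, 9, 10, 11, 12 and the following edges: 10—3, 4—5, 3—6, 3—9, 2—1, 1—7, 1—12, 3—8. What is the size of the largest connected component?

5

11 is isolated — a component by itself.
Starting from 4 we can reach 4, 5. That is one component of size 2.
Starting from 1 we can reach 1, 2, 7, 12. That is one component of size 4.
Starting from 3 we can reach 3, 6, 8, 9, 10. That is one component of size 5.
The largest has 5 vertices.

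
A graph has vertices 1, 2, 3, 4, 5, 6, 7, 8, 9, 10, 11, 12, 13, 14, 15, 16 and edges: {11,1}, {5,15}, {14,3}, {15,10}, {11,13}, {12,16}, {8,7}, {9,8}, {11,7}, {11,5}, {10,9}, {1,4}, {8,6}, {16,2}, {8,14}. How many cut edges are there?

The edges on the cycle 11-5-15-10-9-8-7-11 are not bridges since each lies on that cycle.
But removing 6-8 disconnects 6 from 8; removing 4-1 disconnects 4 from 1; removing 12-16 disconnects 12 from 16; removing 11-1 disconnects 11 from 1 — these are bridges.
In total 8 edges are bridges.

8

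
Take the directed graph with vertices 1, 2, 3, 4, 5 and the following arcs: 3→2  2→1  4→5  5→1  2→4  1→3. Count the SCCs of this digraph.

1

{1, 2, 3, 4, 5} are all mutually reachable — one SCC of size 5.
That gives 1 strongly connected component.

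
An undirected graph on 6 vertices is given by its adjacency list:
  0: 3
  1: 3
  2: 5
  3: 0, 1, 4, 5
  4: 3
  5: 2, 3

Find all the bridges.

0-3, 1-3, 2-5, 3-4, 3-5

removing 1-3 disconnects 1 from 3; removing 2-5 disconnects 2 from 5; removing 3-0 disconnects 3 from 0; removing 4-3 disconnects 4 from 3 — these are bridges.
In total 5 edges are bridges.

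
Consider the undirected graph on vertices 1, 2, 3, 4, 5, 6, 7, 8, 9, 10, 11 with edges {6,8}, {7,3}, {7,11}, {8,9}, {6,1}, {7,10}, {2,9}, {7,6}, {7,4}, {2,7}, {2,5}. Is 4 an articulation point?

No

Deleting 4 leaves 1 component (was 1), so 4 is not a cut vertex.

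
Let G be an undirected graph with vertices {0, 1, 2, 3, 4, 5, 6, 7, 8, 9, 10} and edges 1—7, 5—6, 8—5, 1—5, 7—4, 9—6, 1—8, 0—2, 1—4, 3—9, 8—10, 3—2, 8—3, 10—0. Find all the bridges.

none

The edges on the cycle 1-7-4-1 are not bridges since each lies on that cycle.
Every edge lies on some cycle, so there are no bridges.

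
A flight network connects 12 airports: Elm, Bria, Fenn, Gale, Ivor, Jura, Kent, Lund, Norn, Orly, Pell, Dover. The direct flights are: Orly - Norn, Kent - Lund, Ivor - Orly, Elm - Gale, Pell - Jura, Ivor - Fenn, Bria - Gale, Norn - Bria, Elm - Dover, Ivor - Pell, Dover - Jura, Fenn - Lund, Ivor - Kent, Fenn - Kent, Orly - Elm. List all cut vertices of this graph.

Removing Ivor increases the component count from 1 to 2, so Ivor is a cut vertex.
By contrast removing Orly leaves 1 component; it is not a cut vertex. No other vertex is a cut vertex either.

Ivor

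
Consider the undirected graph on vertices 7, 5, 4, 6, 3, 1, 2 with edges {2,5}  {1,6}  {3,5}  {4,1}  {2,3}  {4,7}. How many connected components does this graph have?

Starting from 2 we can reach 2, 3, 5. That is one component of size 3.
Starting from 1 we can reach 1, 4, 6, 7. That is one component of size 4.
Total: 2 components.

2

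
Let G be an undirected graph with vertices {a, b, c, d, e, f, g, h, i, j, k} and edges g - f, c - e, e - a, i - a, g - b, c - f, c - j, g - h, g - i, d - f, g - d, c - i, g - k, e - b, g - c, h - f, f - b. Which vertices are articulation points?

c, g

Removing c increases the component count from 1 to 2, so c is a cut vertex.
Removing g increases the component count from 1 to 2, so g is a cut vertex.
By contrast removing e leaves 1 component; it is not a cut vertex. No other vertex is a cut vertex either.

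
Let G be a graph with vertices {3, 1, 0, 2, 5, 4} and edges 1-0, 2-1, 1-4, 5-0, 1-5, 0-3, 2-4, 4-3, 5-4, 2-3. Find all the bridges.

none

The edges on the cycle 1-5-4-3-0-1 are not bridges since each lies on that cycle.
Every edge lies on some cycle, so there are no bridges.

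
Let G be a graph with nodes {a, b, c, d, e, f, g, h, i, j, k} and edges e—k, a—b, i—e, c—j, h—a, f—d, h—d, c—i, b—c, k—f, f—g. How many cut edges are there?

The edges on the cycle h-a-b-c-i-e-k-f-d-h are not bridges since each lies on that cycle.
But removing j—c disconnects j from c; removing g—f disconnects g from f — these are bridges.
That makes 2 bridges.

2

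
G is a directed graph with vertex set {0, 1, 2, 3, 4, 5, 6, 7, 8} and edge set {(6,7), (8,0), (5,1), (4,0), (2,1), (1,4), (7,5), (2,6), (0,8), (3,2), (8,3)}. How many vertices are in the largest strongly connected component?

9

{0, 1, 2, 3, 4, 5, 6, 7, 8} are all mutually reachable — one SCC of size 9.
The largest has 9 vertices.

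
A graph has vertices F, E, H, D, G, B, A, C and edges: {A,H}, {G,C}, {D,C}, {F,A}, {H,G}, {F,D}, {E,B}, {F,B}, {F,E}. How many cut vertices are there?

1

Removing F increases the component count from 1 to 2, so F is a cut vertex.
By contrast removing D leaves 1 component; it is not a cut vertex. No other vertex is a cut vertex either.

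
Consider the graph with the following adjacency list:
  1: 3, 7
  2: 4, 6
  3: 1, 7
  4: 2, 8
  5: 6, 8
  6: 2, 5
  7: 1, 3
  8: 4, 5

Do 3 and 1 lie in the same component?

From 3 we can reach 1, 3, 7, which includes 1.

Yes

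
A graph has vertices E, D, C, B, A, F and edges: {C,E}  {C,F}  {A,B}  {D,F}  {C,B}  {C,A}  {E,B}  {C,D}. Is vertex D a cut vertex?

No

Deleting D leaves 1 component (was 1) (its neighbors C, F remain connected to each other), so D is not a cut vertex.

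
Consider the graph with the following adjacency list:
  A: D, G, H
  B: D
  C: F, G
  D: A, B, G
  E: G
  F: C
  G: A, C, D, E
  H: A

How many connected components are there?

Starting from A we can reach A, B, C, D, E, F, G, H. That is one component of size 8.
Total: 1 component.

1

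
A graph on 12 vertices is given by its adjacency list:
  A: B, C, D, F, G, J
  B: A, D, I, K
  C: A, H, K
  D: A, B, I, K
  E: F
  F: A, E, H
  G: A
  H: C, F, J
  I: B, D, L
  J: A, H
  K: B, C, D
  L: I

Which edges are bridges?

The edges on the cycle A-F-H-C-K-B-A are not bridges since each lies on that cycle.
But removing F-E disconnects F from E; removing G-A disconnects G from A; removing L-I disconnects L from I — these are bridges.

A-G, E-F, I-L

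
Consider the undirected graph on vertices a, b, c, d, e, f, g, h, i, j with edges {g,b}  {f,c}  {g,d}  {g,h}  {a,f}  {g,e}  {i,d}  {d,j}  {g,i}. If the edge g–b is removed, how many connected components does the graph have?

3

Before removal there are 2 components.
g–b is a bridge — removing it separates g's side from b's side.
After removal: 3 components.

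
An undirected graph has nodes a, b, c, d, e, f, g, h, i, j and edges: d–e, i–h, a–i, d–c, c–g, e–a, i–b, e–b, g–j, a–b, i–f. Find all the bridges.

The edges on the cycle e-a-i-b-e are not bridges since each lies on that cycle.
But removing g–c disconnects g from c; removing c–d disconnects c from d; removing g–j disconnects g from j; removing h–i disconnects h from i — these are bridges.
In total 6 edges are bridges.

c-d, c-g, d-e, f-i, g-j, h-i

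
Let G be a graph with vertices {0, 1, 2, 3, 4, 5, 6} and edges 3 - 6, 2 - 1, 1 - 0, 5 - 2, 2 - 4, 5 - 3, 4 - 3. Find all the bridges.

0-1, 1-2, 3-6

The edges on the cycle 5-2-4-3-5 are not bridges since each lies on that cycle.
But removing 1 - 0 disconnects 1 from 0; removing 2 - 1 disconnects 2 from 1; removing 3 - 6 disconnects 3 from 6 — these are bridges.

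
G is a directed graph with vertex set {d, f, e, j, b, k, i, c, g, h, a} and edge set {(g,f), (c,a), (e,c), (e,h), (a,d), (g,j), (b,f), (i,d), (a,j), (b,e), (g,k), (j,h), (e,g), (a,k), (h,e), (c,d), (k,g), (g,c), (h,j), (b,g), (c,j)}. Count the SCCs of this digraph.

{a, c, e, g, h, j, k} are all mutually reachable — one SCC of size 7.
{i} is an SCC by itself.
{d} is an SCC by itself.
{b} is an SCC by itself.
{f} is an SCC by itself.
That gives 5 strongly connected components.

5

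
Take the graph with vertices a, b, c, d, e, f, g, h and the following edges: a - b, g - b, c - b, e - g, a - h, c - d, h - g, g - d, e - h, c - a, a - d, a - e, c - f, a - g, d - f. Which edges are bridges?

The edges on the cycle a-e-h-a are not bridges since each lies on that cycle.
Every edge lies on some cycle, so there are no bridges.

none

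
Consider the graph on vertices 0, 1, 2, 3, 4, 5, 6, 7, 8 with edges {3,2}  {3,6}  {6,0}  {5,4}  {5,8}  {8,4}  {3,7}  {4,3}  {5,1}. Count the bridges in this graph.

6

The edges on the cycle 5-8-4-5 are not bridges since each lies on that cycle.
But removing 3-6 disconnects 3 from 6; removing 4-3 disconnects 4 from 3; removing 3-2 disconnects 3 from 2; removing 6-0 disconnects 6 from 0 — these are bridges.
In total 6 edges are bridges.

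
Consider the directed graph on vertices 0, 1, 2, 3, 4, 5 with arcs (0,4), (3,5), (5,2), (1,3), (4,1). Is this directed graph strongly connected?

No

There is no directed path from 1 to 0, so the graph is not strongly connected.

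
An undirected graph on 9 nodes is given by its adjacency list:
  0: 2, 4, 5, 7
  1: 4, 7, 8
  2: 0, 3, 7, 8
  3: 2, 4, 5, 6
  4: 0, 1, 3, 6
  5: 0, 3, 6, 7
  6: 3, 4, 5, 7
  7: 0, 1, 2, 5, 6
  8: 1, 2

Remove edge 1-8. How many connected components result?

1 and 8 are still connected via 1-7-2-8, so the component count stays at 1.

1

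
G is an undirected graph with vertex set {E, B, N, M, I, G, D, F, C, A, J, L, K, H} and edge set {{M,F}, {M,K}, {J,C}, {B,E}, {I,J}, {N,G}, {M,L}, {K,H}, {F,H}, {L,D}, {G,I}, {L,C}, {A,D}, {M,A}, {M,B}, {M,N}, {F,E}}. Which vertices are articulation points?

Removing M increases the component count from 1 to 2, so M is a cut vertex.
By contrast removing K leaves 1 component; it is not a cut vertex. No other vertex is a cut vertex either.

M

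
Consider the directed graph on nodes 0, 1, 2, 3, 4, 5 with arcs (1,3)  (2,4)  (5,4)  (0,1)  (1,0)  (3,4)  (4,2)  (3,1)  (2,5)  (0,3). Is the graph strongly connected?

There is no directed path from 5 to 3, so the graph is not strongly connected.

No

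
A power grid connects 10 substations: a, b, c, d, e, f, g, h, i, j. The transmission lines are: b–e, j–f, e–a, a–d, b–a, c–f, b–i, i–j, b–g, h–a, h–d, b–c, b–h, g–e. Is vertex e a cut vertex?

Deleting e leaves 1 component (was 1) (its neighbors a, b, g remain connected to each other), so e is not a cut vertex.

No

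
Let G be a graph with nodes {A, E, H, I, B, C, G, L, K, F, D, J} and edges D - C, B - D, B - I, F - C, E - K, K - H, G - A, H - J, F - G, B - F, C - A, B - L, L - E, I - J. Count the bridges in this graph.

The edges on the cycle B-L-E-K-H-J-I-B are not bridges since each lies on that cycle.
Every edge lies on some cycle, so there are no bridges.

0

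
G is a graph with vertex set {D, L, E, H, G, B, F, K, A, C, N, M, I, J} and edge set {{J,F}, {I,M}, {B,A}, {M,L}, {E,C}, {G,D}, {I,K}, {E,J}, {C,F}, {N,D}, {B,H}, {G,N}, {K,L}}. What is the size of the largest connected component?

4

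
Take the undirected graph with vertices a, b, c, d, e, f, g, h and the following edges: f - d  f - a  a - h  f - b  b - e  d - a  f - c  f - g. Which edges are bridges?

The edges on the cycle f-d-a-f are not bridges since each lies on that cycle.
But removing b - e disconnects b from e; removing a - h disconnects a from h; removing f - b disconnects f from b; removing f - c disconnects f from c — these are bridges.
In total 5 edges are bridges.

a-h, b-e, b-f, c-f, f-g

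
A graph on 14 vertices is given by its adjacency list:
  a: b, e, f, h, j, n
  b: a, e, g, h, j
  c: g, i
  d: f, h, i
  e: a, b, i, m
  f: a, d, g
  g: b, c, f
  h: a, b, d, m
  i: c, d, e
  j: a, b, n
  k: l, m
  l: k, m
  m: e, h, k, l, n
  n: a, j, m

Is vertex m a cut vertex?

Deleting m raises the number of components from 1 to 2, so m is a cut vertex.

Yes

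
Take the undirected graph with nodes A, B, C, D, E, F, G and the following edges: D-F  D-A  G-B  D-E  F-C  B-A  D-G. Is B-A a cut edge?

No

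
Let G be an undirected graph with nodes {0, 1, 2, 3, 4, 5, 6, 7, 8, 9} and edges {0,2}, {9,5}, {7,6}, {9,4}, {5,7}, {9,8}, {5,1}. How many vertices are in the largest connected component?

3 is isolated — a component by itself.
Starting from 0 we can reach 0, 2. That is one component of size 2.
Starting from 1 we can reach 1, 4, 5, 6, 7, 8, 9. That is one component of size 7.
The largest has 7 vertices.

7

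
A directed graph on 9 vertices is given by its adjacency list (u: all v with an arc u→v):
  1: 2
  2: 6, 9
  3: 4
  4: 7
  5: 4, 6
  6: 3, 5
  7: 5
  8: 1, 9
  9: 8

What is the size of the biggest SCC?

5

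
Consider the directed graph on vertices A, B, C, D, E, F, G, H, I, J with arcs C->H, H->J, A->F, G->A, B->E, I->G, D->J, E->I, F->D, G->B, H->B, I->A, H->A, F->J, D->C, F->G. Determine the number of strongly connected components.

2

{A, B, C, D, E, F, G, H, I} are all mutually reachable — one SCC of size 9.
{J} is an SCC by itself.
That gives 2 strongly connected components.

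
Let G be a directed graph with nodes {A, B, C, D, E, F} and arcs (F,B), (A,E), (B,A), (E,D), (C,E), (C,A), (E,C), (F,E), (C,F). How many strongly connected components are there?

2

{A, B, C, E, F} are all mutually reachable — one SCC of size 5.
{D} is an SCC by itself.
That gives 2 strongly connected components.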